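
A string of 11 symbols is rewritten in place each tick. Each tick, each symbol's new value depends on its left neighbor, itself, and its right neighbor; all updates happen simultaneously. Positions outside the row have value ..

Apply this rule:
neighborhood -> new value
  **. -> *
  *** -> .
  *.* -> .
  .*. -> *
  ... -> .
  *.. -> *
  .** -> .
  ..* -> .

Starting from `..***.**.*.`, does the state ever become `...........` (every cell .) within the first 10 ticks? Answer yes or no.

no

....*..*.**
....**.*..*
.....*.**.*
.....*..*.*
.....**.*.*
......*.*.*
......*.*.*  (fixed point — unchanged through tick 10)
tick 10 is ......*.*.*, still not uniform .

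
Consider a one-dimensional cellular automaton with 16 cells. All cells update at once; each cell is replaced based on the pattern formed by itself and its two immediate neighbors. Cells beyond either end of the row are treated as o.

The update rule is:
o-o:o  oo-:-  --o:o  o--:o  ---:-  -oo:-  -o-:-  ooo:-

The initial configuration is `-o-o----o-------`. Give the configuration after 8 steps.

-o-o-oo-o-o-o-o-

step 1: o-o-o--o-o-----o
step 2: -o-o-oo-o-o---o-
step 3: o-o-o--o-o-o-o-o
step 4: -o-o-oo-o-o-o-o-
step 5: o-o-o--o-o-o-o-o  (repeats step 3; period 2)
step 8: -o-o-oo-o-o-o-o-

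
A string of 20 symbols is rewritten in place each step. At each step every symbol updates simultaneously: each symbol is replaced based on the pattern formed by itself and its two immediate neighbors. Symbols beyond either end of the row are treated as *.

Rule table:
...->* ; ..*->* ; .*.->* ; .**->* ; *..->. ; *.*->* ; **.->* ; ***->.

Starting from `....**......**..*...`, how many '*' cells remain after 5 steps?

step 1: .*****.*******.**.**
step 2: **...***.....******.
step 3: .*.***.*.*****....**
step 4: ****.*****...*.****.
step 5: ...***...*.*****..**
count of *: 11

11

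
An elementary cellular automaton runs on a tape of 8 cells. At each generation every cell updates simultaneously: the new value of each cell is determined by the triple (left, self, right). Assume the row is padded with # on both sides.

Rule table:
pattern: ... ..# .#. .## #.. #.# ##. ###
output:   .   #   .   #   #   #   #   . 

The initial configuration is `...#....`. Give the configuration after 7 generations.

##....##

generation 1: #.#.#..#
generation 2: ##.#.###
generation 3: .##.##..
generation 4: ########
generation 5: ........
generation 6: #......#
generation 7: ##....##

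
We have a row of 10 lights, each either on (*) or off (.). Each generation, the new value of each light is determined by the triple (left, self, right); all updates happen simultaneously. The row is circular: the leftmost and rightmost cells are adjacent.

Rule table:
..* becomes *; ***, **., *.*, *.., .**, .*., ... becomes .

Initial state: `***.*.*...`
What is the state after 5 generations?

generation 1: .........*
generation 2: ........*.
generation 3: .......*..
generation 4: ......*...
generation 5: .....*....

.....*....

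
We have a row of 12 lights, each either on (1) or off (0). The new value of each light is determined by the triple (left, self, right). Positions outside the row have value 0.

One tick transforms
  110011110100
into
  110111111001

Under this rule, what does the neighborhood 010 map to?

0

At position 9 the neighborhood is 010; the next row has 0 there.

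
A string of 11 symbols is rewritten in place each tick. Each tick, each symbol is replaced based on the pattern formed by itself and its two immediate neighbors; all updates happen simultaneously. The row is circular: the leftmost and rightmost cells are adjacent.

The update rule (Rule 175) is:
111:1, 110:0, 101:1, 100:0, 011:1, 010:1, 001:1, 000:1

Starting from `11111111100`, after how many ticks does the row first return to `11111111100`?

11111111001
11111110011
11111100111
11111001111
11110011111
11100111111
11001111111
10011111111
00111111111
01111111110
11111111100

11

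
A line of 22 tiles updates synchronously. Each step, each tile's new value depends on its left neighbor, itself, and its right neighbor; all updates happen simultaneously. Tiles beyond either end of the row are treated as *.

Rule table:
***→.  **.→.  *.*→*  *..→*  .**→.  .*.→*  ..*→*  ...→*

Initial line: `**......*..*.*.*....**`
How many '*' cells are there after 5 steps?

step 1: ..******************..
step 2: **..................**
step 3: ..******************..  (repeats step 1; period 2)
step 5: ..******************..
count of *: 18

18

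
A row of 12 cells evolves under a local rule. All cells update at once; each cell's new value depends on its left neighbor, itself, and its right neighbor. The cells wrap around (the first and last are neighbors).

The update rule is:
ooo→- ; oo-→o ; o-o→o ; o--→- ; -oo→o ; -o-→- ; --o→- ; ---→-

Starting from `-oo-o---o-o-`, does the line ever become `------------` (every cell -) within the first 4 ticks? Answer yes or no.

-ooo-----o--
-o-o--------
--o---------
------------
all cells are - at tick 4

yes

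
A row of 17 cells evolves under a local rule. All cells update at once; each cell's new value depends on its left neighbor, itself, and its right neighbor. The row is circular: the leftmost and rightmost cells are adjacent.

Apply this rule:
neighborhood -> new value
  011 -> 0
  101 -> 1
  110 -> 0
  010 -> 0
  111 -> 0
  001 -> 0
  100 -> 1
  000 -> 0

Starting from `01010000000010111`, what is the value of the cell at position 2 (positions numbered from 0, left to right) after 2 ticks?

10101000000001000
01010100000000100
position 2 holds 0

0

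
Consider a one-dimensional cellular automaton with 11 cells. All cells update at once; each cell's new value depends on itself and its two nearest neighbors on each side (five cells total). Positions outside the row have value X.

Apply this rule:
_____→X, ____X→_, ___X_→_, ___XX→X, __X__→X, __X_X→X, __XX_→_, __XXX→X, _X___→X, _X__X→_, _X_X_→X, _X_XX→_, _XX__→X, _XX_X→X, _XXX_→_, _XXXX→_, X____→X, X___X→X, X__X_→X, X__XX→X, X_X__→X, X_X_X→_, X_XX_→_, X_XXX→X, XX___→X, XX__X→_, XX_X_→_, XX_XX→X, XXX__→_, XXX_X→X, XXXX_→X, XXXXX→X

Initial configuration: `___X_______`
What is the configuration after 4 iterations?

XX_XXXXXX_X
XXXX_XXXXXX
XXXXXX_XXXX
XXXXXXXX_XX

XXXXXXXX_XX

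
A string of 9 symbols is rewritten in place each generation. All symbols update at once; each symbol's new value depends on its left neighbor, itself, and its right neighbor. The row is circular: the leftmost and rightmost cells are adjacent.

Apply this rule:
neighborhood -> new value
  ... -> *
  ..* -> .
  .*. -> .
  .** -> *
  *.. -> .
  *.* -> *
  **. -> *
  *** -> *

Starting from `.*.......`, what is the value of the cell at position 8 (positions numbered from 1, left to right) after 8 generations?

...******
.*.******
*.*******
*********
*********  (fixed point — unchanged through generation 8)
position 8 holds *

*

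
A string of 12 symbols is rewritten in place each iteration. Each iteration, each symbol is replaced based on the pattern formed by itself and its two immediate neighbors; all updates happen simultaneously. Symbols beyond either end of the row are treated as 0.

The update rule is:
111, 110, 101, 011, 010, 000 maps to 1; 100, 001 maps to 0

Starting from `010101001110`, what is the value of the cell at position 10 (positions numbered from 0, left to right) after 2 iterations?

011111001110
011111001110
position 10 holds 1

1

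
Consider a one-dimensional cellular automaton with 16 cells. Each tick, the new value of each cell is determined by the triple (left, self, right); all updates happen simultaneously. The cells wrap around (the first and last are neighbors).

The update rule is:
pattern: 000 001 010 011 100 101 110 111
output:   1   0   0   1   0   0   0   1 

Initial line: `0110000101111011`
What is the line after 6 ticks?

0100110001110010
0000100101100000
1110000001001111
1100111100001111
1000111001101111
0010110001001111

0010110001001111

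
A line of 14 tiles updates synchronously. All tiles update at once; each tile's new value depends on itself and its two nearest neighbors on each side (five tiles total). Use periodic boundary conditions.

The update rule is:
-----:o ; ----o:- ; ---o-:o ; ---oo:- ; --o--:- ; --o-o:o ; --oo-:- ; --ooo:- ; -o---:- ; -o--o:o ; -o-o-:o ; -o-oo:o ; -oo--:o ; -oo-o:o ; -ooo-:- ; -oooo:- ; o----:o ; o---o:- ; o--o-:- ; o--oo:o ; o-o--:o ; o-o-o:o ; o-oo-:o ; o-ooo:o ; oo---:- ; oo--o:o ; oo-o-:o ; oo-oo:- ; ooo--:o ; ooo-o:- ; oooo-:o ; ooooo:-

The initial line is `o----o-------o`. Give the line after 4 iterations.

o-o-o--oooo---
ooooooo--oo--o
-----oooo-ooo-
ooo----o--o-o-

ooo----o--o-o-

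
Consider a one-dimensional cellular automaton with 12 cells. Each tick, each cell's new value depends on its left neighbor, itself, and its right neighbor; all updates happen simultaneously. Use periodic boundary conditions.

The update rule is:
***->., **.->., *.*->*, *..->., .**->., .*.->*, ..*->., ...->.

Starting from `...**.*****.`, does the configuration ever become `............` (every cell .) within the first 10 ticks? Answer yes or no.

.....*......
.....*......  (fixed point — unchanged through tick 10)
tick 10 is .....*......, still not uniform .

no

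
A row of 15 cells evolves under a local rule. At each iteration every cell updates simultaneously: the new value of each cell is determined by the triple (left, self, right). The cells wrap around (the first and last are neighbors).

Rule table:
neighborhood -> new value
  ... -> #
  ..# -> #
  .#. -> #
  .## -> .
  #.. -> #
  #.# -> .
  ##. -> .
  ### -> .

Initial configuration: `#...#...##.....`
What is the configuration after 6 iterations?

########..#####
........##.....
########..#####  (repeats iteration 1; period 2)
iteration 6: ........##.....

........##.....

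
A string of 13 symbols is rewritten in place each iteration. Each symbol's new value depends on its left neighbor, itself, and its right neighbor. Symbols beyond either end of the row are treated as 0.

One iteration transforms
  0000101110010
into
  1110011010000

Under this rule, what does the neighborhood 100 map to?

0

At position 9 the neighborhood is 100; the next row has 0 there.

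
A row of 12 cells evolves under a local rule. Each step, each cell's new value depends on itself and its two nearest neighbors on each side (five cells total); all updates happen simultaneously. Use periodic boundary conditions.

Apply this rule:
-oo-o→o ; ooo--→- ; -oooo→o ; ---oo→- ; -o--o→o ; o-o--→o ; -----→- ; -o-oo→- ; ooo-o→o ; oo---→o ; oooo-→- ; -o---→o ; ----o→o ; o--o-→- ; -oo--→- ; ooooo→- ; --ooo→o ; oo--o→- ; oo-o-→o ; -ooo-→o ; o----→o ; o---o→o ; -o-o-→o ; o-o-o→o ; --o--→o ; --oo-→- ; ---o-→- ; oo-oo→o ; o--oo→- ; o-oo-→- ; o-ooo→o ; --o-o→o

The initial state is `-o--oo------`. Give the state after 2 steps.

---oo---oo-o

step 1: -oo---oo---o
step 2: ---oo---oo-o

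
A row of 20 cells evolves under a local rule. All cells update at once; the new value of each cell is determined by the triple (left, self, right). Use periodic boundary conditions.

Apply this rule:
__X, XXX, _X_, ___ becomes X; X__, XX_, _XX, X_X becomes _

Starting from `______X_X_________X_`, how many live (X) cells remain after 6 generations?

XXXXXXX_X_XXXXXXXXX_
_XXXXX__X__XXXXXXX__
X_XXX__XX_X_XXXXX__X
___X__X___X__XXX__X_
XXXX_XX_XXX_X_X__XX_
_XX______X__X_X_X___
count of X: 6

6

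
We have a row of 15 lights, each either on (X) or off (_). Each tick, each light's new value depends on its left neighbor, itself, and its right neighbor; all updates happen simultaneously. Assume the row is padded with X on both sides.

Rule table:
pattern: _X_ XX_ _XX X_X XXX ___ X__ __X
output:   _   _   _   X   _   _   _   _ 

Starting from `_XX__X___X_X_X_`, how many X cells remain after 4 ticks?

X_________X_X_X
___________X_X_
____________X_X
_____________X_
count of X: 1

1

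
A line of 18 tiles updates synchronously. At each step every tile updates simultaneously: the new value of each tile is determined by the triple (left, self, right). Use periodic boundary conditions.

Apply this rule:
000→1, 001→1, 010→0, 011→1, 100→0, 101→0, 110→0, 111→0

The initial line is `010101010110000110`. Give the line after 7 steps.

step 1: 100000000100111100
step 2: 001111111001100001
step 3: 011000000011001110
step 4: 110011111110011000
step 5: 100110000000110011
step 6: 001100111111100110
step 7: 111001100000001100

111001100000001100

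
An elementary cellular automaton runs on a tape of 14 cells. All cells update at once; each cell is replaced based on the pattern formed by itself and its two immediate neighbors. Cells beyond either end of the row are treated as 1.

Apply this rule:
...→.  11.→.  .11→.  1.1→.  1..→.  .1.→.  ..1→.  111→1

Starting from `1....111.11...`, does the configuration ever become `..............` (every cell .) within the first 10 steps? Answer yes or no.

yes

......1.......
..............
all cells are . at step 2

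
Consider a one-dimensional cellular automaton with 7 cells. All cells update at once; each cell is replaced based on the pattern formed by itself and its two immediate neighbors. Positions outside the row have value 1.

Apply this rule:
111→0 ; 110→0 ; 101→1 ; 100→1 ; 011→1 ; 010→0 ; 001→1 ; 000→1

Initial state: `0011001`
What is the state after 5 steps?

1111101

1110111
0001100
1111011
0000110
1111101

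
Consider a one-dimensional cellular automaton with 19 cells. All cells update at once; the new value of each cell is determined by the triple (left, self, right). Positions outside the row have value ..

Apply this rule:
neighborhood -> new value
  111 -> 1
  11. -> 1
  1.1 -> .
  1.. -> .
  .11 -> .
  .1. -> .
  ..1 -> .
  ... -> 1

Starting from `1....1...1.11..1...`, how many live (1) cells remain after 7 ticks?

tick 1: ..11...1....1....11
tick 2: 1..1.1...11...11..1
tick 3: .......1..1.1..1...
tick 4: 111111...........11
tick 5: .11111.111111111..1
tick 6: ..1111..11111111...
tick 7: 1..111...1111111.11
count of 1: 13

13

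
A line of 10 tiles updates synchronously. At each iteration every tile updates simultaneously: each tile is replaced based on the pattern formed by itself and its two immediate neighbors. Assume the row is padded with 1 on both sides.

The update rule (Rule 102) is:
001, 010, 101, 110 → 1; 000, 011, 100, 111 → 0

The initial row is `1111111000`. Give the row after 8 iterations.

1101111000

iteration 1: 0000001001
iteration 2: 0000011010
iteration 3: 0000101111
iteration 4: 0001110000
iteration 5: 0010010001
iteration 6: 0110110010
iteration 7: 1011010111
iteration 8: 1101111000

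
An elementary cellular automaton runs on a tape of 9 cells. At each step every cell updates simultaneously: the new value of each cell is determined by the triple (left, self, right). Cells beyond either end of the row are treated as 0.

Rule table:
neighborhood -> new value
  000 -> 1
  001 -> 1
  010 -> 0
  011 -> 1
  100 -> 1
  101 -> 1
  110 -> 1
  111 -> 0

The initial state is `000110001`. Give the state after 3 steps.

011111111

111111110
100000011
011111111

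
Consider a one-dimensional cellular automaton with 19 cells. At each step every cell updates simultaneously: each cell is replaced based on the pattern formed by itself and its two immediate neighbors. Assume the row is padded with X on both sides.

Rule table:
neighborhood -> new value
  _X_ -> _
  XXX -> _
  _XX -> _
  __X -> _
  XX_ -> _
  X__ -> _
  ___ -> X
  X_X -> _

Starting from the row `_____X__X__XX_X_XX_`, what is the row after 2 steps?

_____XXXXXXXXXXXXX_

_XXX_______________
_____XXXXXXXXXXXXX_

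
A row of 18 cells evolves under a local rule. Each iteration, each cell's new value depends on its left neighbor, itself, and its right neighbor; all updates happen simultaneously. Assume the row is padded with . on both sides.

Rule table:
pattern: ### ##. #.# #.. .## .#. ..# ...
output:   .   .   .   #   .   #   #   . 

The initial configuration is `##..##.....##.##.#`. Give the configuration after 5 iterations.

..##..#...#......#
.#..####.###....##
####........#..#..
....#......######.
...###....#......#

...###....#......#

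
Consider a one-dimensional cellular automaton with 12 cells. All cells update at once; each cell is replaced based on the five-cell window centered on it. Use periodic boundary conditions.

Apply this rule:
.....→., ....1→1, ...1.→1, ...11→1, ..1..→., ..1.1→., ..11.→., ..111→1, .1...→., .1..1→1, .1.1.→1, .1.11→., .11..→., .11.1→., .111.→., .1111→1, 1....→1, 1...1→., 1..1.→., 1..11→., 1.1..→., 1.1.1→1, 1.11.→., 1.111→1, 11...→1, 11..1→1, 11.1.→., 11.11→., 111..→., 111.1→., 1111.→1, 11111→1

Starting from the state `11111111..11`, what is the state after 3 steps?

1111111.1.11
111111..1.11
11111.1...11

11111.1...11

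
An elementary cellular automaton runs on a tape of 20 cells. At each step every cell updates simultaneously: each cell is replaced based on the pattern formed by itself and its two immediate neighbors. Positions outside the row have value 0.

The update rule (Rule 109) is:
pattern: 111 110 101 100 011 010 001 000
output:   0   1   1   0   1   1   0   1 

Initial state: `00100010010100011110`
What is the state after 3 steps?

10101010011101010010
11111110010111110010
10000010011100010010

10000010011100010010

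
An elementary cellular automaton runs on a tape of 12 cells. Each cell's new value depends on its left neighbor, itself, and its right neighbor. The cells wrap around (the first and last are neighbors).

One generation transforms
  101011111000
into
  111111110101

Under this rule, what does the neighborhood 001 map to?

1

At position 11 the neighborhood is 001; the next row has 1 there.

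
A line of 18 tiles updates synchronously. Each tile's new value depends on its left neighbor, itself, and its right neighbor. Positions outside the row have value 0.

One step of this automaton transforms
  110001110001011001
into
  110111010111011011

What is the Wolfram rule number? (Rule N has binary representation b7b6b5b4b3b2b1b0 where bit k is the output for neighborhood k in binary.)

79

position 6: 111 → 0  (bit 7 = 0)
position 1: 110 → 1  (bit 6 = 1)
position 12: 101 → 0  (bit 5 = 0)
position 2: 100 → 0  (bit 4 = 0)
position 0: 011 → 1  (bit 3 = 1)
position 11: 010 → 1  (bit 2 = 1)
position 4: 001 → 1  (bit 1 = 1)
position 3: 000 → 1  (bit 0 = 1)
bits b7..b0 = 01001111 = 79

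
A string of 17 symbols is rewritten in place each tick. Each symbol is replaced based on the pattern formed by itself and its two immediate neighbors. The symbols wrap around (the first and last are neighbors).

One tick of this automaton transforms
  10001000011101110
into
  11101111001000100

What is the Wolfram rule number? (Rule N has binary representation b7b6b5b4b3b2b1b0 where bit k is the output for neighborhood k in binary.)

position 10: 111 → 1  (bit 7 = 1)
position 11: 110 → 0  (bit 6 = 0)
position 12: 101 → 0  (bit 5 = 0)
position 1: 100 → 1  (bit 4 = 1)
position 9: 011 → 0  (bit 3 = 0)
position 0: 010 → 1  (bit 2 = 1)
position 3: 001 → 0  (bit 1 = 0)
position 2: 000 → 1  (bit 0 = 1)
bits b7..b0 = 10010101 = 149

149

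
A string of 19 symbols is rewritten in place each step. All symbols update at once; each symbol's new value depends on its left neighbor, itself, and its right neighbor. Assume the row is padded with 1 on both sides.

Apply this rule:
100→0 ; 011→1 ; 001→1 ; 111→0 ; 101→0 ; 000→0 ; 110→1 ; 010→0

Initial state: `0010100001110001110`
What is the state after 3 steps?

step 1: 0100000011010011010
step 2: 0000000111000111000
step 3: 0000001101001101001

0000001101001101001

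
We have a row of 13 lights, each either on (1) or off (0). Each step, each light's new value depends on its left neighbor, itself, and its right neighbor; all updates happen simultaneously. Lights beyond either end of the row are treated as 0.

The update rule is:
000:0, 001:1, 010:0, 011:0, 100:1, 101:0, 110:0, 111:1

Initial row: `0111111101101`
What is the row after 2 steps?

0001110100000

1011111000000
0001110100000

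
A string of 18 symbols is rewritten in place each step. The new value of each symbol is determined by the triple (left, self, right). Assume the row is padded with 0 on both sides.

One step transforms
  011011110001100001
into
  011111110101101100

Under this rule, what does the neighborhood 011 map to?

1

At position 1 the neighborhood is 011; the next row has 1 there.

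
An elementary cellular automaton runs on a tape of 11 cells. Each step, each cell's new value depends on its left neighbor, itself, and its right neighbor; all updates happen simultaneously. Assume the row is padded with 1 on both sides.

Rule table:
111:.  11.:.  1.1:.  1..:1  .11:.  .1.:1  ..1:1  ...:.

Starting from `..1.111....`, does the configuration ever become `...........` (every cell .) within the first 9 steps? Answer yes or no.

no

111....1..1
...1..1111.
1.1111.....
......1...1
1....111.1.
.1..1....1.
.11111..11.
......11...
1....1..1.1
step 9 is 1....1..1.1, still not uniform .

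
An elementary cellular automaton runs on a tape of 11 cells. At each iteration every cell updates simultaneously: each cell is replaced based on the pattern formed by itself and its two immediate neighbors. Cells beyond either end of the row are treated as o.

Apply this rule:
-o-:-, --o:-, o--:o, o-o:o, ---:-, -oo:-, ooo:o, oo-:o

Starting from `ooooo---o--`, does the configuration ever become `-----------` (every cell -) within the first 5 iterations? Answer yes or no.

no

oooooo---o-
ooooooo---o
oooooooo---
ooooooooo--
oooooooooo-
iteration 5 is oooooooooo-, still not uniform -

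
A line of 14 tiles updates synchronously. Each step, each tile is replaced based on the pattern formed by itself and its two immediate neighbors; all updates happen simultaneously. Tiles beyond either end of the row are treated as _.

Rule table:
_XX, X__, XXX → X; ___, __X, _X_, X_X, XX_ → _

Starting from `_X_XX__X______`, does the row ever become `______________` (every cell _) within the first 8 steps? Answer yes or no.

no

___X_X__X_____
______X__X____
_______X__X___
________X__X__
_________X__X_
__________X__X
___________X__
____________X_
step 8 is ____________X_, still not uniform _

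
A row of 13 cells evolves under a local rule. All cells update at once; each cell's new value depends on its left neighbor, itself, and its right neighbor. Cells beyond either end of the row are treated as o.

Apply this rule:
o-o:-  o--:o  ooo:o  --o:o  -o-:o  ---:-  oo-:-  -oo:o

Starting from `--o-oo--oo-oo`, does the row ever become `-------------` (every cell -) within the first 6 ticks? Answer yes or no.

ooo-o-ooo--oo
oo--o-oo-oooo
o-ooo-o--oooo
--oo--ooooooo
ooo-ooooooooo
oo--ooooooooo
tick 6 is oo--ooooooooo, still not uniform -

no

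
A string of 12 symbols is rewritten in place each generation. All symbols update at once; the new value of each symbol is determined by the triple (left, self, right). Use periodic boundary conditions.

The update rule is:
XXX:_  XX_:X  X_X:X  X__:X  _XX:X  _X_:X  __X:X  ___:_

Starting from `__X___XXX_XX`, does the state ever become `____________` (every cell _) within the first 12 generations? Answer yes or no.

XXXX_XX_XXXX
___XXXXXX___
__XX____XX__
_XXXX__XXXX_
XX__XXXX__XX
_XXXX__XXXX_  (repeats generation 4; period 2)
generation 12: _XXXX__XXXX_
generation 12 is _XXXX__XXXX_, still not uniform _

no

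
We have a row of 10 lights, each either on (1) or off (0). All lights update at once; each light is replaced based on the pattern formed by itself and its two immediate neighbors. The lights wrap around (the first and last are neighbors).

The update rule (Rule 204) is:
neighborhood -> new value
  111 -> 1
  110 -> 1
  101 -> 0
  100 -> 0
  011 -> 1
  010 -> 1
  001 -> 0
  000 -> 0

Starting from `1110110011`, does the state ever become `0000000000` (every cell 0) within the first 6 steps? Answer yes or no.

step 1: 1110110011  (fixed point — unchanged through step 6)
step 6 is 1110110011, still not uniform 0

no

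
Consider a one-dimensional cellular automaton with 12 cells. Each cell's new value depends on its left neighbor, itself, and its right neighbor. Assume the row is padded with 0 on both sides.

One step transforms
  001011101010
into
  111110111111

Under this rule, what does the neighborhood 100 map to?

At position 11 the neighborhood is 100; the next row has 1 there.

1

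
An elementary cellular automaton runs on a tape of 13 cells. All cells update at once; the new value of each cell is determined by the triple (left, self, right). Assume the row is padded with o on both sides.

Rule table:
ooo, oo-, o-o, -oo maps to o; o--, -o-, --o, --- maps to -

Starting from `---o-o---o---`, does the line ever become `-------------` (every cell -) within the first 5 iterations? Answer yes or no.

yes

----o--------
-------------
all cells are - at iteration 2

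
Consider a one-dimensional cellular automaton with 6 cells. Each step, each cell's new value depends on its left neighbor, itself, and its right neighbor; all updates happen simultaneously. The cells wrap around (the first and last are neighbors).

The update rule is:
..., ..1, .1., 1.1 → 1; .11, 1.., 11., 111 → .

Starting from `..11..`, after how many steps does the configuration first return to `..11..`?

11...1
...11.
111...
....11
.111..
1....1
..111.
11....
...111
.11...
1...11
..11..

12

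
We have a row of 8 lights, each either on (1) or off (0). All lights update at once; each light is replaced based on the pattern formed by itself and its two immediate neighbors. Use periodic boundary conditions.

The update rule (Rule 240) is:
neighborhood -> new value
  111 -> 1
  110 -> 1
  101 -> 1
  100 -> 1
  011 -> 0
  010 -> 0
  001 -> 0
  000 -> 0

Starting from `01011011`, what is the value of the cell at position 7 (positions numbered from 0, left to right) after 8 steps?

10101101
11010110
01101011
10110101
11011010
01101101
10110110
01011011
position 7 holds 1

1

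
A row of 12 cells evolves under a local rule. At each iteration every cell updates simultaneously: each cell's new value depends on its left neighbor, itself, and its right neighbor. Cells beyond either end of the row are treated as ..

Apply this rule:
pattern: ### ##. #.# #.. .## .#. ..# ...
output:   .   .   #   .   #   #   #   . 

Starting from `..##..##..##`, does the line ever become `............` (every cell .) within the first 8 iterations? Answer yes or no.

.##..##..##.
##..##..##..
#..##..##...
#.##..##....
###..##.....
#...##......
#..##.......
#.##........
iteration 8 is #.##........, still not uniform .

no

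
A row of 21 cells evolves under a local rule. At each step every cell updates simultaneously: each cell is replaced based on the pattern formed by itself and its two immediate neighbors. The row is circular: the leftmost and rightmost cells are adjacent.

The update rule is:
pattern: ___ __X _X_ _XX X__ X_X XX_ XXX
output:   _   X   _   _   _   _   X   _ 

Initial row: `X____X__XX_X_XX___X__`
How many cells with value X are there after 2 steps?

____X__X_X____X__X__X
___X__X______X__X__X_
count of X: 5

5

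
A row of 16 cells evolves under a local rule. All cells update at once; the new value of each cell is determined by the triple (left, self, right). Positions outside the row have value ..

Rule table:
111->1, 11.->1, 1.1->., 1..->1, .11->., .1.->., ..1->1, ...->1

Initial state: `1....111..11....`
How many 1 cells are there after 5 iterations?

.1111.1111.11111
1.111..111..1111
...1111.1111.111
111.111..111..11
.11..1111.1111.1
count of 1: 11

11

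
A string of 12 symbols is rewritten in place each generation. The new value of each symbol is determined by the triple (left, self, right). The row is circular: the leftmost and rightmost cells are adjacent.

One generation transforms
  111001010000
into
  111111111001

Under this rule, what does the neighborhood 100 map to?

At position 3 the neighborhood is 100; the next row has 1 there.

1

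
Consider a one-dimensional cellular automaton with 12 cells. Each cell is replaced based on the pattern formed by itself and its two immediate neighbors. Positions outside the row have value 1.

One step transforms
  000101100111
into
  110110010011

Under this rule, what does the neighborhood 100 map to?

1

At position 0 the neighborhood is 100; the next row has 1 there.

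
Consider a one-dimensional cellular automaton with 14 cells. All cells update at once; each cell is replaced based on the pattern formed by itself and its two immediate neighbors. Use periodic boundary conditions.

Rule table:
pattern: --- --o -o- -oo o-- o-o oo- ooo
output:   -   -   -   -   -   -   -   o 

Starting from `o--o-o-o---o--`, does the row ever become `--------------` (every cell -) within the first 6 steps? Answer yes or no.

yes

step 1: --------------
all cells are - at step 1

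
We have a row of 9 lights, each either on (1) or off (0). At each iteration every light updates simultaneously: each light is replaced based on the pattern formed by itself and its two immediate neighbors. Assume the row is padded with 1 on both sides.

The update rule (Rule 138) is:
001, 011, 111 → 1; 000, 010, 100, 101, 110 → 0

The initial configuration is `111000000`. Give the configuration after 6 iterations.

000111111

iteration 1: 110000001
iteration 2: 100000011
iteration 3: 000000111
iteration 4: 000001111
iteration 5: 000011111
iteration 6: 000111111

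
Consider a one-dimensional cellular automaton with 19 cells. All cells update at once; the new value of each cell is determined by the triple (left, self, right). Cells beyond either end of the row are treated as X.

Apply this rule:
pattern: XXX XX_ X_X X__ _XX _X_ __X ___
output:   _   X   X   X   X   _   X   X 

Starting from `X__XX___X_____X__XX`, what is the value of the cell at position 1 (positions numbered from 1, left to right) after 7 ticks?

tick 1: XXXXXXXX_XXXXX_XXX_
tick 2: _______XXX___XXX_XX
tick 3: XXXXXXXX_XXXXX_XXX_  (repeats tick 1; period 2)
tick 7: XXXXXXXX_XXXXX_XXX_
position 1 holds X

X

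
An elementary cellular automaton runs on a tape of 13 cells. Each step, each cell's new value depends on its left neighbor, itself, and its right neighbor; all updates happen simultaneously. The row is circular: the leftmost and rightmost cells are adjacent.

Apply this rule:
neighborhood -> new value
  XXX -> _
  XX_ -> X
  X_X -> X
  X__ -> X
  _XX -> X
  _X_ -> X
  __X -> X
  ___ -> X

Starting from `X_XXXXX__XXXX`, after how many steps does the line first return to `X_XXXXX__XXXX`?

XXX___XXXX___
X_XXXXX__XXXX

2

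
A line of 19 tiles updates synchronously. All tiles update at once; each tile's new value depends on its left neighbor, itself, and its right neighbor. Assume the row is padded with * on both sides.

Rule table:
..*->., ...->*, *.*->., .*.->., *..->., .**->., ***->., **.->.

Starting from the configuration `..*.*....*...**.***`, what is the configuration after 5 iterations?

iteration 1: ......**...*.......
iteration 2: .****....*...*****.
iteration 3: ......**...*.......  (repeats iteration 1; period 2)
iteration 5: ......**...*.......

......**...*.......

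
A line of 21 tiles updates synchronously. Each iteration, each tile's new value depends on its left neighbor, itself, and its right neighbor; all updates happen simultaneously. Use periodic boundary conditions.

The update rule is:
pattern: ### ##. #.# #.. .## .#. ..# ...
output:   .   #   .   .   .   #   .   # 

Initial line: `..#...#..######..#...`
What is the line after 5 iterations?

#.#.#.#...#.#.#..#.#.

#.#.#.#.......#..#.##
#.#.#.#.#####.#..#...
#.#.#.#.....#.#..#.#.
#.#.#.#.###.#.#..#.#.
#.#.#.#...#.#.#..#.#.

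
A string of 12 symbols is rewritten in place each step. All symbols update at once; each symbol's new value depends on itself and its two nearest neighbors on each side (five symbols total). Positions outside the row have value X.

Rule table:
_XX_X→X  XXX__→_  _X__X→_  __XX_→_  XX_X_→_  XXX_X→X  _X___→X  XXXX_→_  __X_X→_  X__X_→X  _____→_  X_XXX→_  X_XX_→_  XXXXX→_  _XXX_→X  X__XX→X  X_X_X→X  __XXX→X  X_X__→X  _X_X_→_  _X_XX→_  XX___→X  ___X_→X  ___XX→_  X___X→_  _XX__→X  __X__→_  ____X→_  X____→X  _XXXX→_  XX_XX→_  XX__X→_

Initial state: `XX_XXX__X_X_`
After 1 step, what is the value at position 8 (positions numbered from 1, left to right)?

X

_X__X__X__X_
position 8 holds X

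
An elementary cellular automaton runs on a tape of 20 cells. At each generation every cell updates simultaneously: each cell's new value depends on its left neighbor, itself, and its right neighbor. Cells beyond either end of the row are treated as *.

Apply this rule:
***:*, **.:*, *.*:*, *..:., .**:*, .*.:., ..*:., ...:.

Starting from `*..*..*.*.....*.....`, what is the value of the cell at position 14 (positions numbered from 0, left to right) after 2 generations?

generation 1: *......*............
generation 2: *...................
position 14 holds .

.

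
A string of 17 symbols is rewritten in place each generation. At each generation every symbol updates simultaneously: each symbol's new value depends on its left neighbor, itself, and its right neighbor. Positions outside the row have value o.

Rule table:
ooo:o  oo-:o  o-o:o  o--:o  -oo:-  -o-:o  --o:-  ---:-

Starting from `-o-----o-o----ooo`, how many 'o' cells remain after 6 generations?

ooo----oooo----oo
oooo----oooo----o
ooooo----oooo----
oooooo----oooo---
ooooooo----oooo--
oooooooo----oooo-
count of o: 12

12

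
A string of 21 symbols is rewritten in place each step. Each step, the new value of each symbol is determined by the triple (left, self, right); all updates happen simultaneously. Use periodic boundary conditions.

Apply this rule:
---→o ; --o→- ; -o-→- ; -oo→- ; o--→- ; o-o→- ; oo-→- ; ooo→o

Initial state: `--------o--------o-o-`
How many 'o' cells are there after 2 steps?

13

step 1: ooooooo---oooooo-----
step 2: -ooooo--o--oooo--ooo-
count of o: 13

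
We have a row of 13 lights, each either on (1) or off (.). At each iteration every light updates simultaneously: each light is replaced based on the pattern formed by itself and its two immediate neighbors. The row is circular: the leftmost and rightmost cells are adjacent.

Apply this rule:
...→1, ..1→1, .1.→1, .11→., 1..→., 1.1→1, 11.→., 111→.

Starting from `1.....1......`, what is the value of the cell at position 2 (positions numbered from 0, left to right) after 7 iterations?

1

1.11111.11111
.1.....1.....
11.11111.1111
..1.....1....
111.11111.111
...1.....1...
1111.11111.11
position 2 holds 1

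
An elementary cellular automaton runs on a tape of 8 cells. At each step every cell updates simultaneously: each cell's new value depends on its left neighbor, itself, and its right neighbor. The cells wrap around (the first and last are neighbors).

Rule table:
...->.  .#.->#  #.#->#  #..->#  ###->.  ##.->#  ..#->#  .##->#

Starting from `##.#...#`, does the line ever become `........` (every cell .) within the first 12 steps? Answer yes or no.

.####.##
##..####
.####...
##..##..
########
........
all cells are . at step 6

yes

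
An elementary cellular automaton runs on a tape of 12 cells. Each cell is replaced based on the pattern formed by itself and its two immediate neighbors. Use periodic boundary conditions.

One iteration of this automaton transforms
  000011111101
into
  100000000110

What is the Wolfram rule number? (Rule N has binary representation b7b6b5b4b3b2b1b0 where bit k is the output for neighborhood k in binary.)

position 5: 111 → 0  (bit 7 = 0)
position 9: 110 → 1  (bit 6 = 1)
position 10: 101 → 1  (bit 5 = 1)
position 0: 100 → 1  (bit 4 = 1)
position 4: 011 → 0  (bit 3 = 0)
position 11: 010 → 0  (bit 2 = 0)
position 3: 001 → 0  (bit 1 = 0)
position 1: 000 → 0  (bit 0 = 0)
bits b7..b0 = 01110000 = 112

112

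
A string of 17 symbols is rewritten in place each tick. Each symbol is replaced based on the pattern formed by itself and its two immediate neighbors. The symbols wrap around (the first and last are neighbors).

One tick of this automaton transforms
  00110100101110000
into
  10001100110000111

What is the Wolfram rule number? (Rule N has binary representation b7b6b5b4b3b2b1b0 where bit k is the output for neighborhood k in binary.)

position 11: 111 → 0  (bit 7 = 0)
position 3: 110 → 0  (bit 6 = 0)
position 4: 101 → 1  (bit 5 = 1)
position 6: 100 → 0  (bit 4 = 0)
position 2: 011 → 0  (bit 3 = 0)
position 5: 010 → 1  (bit 2 = 1)
position 1: 001 → 0  (bit 1 = 0)
position 0: 000 → 1  (bit 0 = 1)
bits b7..b0 = 00100101 = 37

37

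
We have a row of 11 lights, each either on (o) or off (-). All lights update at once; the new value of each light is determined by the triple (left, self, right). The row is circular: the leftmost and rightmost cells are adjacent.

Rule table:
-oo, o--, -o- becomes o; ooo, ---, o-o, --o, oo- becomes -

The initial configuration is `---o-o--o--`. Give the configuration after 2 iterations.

---o-o--o-o

iteration 1: ---o-oo-oo-
iteration 2: ---o-o--o-o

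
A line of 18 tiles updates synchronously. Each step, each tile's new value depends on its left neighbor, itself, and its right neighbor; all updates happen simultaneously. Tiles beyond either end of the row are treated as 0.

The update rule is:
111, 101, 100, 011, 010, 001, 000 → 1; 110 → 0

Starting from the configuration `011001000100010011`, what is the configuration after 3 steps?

111111111111111011

110111111111111110
101111111111111101
111111111111111011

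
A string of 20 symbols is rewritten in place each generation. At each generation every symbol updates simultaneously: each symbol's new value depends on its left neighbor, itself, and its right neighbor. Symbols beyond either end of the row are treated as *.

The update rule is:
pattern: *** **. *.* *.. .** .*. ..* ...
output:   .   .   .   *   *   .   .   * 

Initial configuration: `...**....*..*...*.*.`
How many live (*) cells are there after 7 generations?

11

generation 1: **.*.***..*..**.....
generation 2: .....*..*..*.*.****.
generation 3: ****..*..*.....*....
generation 4: ....*..*..****..***.
generation 5: ***..*..*.*...*.*...
generation 6: ...*..*....**....**.
generation 7: **..*..***.*.***.*..
count of *: 11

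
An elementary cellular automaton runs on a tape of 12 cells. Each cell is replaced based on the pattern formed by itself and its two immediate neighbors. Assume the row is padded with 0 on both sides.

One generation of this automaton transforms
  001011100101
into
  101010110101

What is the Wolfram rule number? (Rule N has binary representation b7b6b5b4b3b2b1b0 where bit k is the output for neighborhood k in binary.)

position 5: 111 → 0  (bit 7 = 0)
position 6: 110 → 1  (bit 6 = 1)
position 3: 101 → 0  (bit 5 = 0)
position 7: 100 → 1  (bit 4 = 1)
position 4: 011 → 1  (bit 3 = 1)
position 2: 010 → 1  (bit 2 = 1)
position 1: 001 → 0  (bit 1 = 0)
position 0: 000 → 1  (bit 0 = 1)
bits b7..b0 = 01011101 = 93

93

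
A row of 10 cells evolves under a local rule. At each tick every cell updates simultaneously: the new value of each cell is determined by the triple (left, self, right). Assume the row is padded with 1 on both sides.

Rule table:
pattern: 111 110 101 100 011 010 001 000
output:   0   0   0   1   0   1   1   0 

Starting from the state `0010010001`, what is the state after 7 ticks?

1010010001

1111111010
0000000010
1000000110
0100001000
0110011101
0001100000
1010010001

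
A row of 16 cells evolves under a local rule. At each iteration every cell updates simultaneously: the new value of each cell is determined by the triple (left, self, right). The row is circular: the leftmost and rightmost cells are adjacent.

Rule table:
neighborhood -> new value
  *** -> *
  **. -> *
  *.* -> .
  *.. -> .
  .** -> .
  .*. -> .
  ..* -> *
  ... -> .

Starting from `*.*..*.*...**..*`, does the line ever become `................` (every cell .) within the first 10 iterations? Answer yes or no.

no

iteration 1: *...*.....*.*.*.
iteration 2: ...*.....*......
iteration 3: ..*.....*.......
iteration 4: .*.....*........
iteration 5: *.....*.........
iteration 6: .....*.........*
iteration 7: ....*.........*.
iteration 8: ...*.........*..
iteration 9: ..*.........*...
iteration 10: .*.........*....
iteration 10 is .*.........*...., still not uniform .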